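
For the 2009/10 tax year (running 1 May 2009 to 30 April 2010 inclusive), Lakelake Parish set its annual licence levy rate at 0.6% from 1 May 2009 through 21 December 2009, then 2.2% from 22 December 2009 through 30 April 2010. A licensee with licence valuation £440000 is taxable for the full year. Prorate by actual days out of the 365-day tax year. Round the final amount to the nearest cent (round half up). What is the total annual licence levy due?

£5147.40

1 May – 21 December 2009: 235 days at 0.6% → £440000 × 0.6% × 235/365 = £1699.7260
22 December 2009 – 30 April 2010: 130 days at 2.2% → £440000 × 2.2% × 130/365 = £3447.6712
Total = £5147.3973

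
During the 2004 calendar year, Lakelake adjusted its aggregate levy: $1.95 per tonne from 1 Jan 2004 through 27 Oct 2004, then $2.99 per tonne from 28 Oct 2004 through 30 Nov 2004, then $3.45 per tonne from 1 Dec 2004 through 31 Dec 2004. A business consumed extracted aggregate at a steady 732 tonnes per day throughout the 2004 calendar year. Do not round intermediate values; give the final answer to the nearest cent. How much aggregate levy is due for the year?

$582349.92

1 Jan – 27 Oct 2004: 301 days × 732 tonnes/day = 220,332 tonnes at $1.95/tonne → $429647.40
28 Oct – 30 Nov 2004: 34 days × 732 tonnes/day = 24,888 tonnes at $2.99/tonne → $74415.12
1 Dec – 31 Dec 2004: 31 days × 732 tonnes/day = 22,692 tonnes at $3.45/tonne → $78287.40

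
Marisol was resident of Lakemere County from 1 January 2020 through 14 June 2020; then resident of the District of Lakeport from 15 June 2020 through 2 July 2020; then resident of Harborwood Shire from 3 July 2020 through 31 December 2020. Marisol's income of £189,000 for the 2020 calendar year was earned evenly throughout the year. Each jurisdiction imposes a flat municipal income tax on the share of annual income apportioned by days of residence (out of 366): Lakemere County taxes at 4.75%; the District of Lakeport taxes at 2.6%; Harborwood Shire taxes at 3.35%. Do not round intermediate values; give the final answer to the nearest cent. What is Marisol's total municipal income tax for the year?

Lakemere County, 1 January – 14 June 2020: 166 days → £189,000 × 4.75% × 166/366 = £4,071.7623
The District of Lakeport, 15 June – 2 July 2020: 18 days → £189,000 × 2.6% × 18/366 = £241.6721
Harborwood Shire, 3 July – 31 December 2020: 182 days → £189,000 × 3.35% × 182/366 = £3,148.4508
Total = £7,461.8852

£7,461.89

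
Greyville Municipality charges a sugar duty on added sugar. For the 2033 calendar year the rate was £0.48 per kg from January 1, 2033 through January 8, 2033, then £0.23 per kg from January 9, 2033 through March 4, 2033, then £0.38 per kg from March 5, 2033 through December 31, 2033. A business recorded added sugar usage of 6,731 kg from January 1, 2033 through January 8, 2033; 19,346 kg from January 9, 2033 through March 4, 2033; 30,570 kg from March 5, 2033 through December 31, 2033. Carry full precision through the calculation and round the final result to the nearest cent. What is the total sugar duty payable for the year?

January 1 – January 8, 2033: 6,731 kg at £0.48/kg → £3230.88
January 9 – March 4, 2033: 19,346 kg at £0.23/kg → £4449.58
March 5 – December 31, 2033: 30,570 kg at £0.38/kg → £11616.60

£19297.06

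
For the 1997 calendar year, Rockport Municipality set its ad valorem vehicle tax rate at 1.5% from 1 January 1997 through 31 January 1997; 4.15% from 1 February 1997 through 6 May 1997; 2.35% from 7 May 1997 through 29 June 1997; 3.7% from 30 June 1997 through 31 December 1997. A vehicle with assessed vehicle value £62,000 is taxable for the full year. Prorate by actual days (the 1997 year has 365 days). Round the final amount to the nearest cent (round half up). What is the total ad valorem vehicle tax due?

£2,126.94

1 January – 31 January 1997: 31 days at 1.5% → £62,000 × 1.5% × 31/365 = £78.9863
1 February – 6 May 1997: 95 days at 4.15% → £62,000 × 4.15% × 95/365 = £669.6849
7 May – 29 June 1997: 54 days at 2.35% → £62,000 × 2.35% × 54/365 = £215.5562
30 June – 31 December 1997: 185 days at 3.7% → £62,000 × 3.7% × 185/365 = £1,162.7123
Total = £2,126.9397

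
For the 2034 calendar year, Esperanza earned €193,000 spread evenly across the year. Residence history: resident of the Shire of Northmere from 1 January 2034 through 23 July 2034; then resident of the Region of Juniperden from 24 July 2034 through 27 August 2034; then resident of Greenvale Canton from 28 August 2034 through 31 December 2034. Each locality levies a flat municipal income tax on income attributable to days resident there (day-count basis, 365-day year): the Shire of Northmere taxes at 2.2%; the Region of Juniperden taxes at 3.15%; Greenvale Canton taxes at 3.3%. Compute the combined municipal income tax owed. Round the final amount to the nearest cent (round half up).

The Shire of Northmere, 1 January – 23 July 2034: 204 days → €193,000 × 2.2% × 204/365 = €2,373.1068
The Region of Juniperden, 24 July – 27 August 2034: 35 days → €193,000 × 3.15% × 35/365 = €582.9658
Greenvale Canton, 28 August – 31 December 2034: 126 days → €193,000 × 3.3% × 126/365 = €2,198.6137
Total = €5,154.6863

€5,154.69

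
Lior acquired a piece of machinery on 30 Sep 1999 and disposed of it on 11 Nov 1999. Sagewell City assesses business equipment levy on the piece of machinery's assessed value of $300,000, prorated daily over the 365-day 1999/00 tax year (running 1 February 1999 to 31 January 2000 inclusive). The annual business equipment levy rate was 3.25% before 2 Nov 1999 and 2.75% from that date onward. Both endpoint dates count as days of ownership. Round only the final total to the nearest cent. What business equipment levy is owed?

$1,107.53

30 Sep – 1 Nov 1999: 33 days at 3.25% → $300,000 × 3.25% × 33/365 = $881.5068
2 Nov – 11 Nov 1999: 10 days at 2.75% → $300,000 × 2.75% × 10/365 = $226.0274
Total = $1,107.5342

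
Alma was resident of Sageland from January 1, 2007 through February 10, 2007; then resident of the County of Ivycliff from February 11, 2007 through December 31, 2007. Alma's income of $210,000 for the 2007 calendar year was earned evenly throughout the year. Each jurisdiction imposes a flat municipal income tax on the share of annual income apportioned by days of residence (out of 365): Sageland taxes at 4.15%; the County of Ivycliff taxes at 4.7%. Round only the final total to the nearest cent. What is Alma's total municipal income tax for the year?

$9,740.26

Sageland, January 1 – February 10, 2007: 41 days → $210,000 × 4.15% × 41/365 = $978.9452
The County of Ivycliff, February 11 – December 31, 2007: 324 days → $210,000 × 4.7% × 324/365 = $8,761.3151
Total = $9,740.2603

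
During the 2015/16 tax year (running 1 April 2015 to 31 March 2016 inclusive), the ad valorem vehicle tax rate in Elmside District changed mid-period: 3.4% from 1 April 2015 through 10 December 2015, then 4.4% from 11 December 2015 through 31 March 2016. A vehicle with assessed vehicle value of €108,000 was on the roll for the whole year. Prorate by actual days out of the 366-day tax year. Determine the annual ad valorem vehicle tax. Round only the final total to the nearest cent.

1 April – 10 December 2015: 254 days at 3.4% → €108,000 × 3.4% × 254/366 = €2,548.3279
11 December 2015 – 31 March 2016: 112 days at 4.4% → €108,000 × 4.4% × 112/366 = €1,454.1639
Total = €4,002.4918

€4,002.49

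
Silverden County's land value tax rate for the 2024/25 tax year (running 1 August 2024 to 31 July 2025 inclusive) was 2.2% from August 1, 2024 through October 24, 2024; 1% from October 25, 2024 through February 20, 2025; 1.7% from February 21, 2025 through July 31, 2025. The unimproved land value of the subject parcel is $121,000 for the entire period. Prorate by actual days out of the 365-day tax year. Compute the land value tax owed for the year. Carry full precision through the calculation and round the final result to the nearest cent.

$1,921.75

August 1 – October 24, 2024: 85 days at 2.2% → $121,000 × 2.2% × 85/365 = $619.9178
October 25, 2024 – February 20, 2025: 119 days at 1% → $121,000 × 1% × 119/365 = $394.4932
February 21 – July 31, 2025: 161 days at 1.7% → $121,000 × 1.7% × 161/365 = $907.3342
Total = $1,921.7452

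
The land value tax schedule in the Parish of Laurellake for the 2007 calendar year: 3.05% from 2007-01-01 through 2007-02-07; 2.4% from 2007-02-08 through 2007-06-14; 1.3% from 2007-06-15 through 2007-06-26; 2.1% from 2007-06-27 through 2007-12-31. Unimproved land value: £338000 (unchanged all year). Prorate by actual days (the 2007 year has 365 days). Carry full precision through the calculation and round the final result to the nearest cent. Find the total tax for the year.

2007-01-01 to 2007-02-07: 38 days at 3.05% → £338000 × 3.05% × 38/365 = £1073.2658
2007-02-08 to 2007-06-14: 127 days at 2.4% → £338000 × 2.4% × 127/365 = £2822.5315
2007-06-15 to 2007-06-26: 12 days at 1.3% → £338000 × 1.3% × 12/365 = £144.4603
2007-06-27 to 2007-12-31: 188 days at 2.1% → £338000 × 2.1% × 188/365 = £3655.9562
Total = £7696.2137

£7696.21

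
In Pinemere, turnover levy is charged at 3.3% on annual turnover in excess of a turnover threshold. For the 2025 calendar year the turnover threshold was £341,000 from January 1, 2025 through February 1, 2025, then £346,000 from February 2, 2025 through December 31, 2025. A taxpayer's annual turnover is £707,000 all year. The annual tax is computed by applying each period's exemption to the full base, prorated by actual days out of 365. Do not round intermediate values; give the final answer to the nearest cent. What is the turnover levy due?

£11,927.47

January 1 – February 1, 2025: 32 days, exemption £341,000 → (£707,000 − £341,000) × 3.3% × 32/365 = £1,058.8932
February 2 – December 31, 2025: 333 days, exemption £346,000 → (£707,000 − £346,000) × 3.3% × 333/365 = £10,868.5726
Total = £11,927.4658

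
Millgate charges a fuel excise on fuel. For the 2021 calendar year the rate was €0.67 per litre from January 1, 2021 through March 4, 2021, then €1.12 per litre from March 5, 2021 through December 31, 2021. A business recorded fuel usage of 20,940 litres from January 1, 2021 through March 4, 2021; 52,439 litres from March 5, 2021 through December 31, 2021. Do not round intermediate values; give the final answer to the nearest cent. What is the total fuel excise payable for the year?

€72,761.48

January 1 – March 4, 2021: 20,940 litres at €0.67/litre → €14,029.80
March 5 – December 31, 2021: 52,439 litres at €1.12/litre → €58,731.68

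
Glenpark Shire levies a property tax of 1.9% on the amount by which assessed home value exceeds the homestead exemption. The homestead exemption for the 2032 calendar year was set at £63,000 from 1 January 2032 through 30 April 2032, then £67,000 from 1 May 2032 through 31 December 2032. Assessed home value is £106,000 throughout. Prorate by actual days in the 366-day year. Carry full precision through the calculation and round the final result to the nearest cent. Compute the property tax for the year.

1 January – 30 April 2032: 121 days, exemption £63,000 → (£106,000 − £63,000) × 1.9% × 121/366 = £270.1011
1 May – 31 December 2032: 245 days, exemption £67,000 → (£106,000 − £67,000) × 1.9% × 245/366 = £496.0246
Total = £766.1257

£766.13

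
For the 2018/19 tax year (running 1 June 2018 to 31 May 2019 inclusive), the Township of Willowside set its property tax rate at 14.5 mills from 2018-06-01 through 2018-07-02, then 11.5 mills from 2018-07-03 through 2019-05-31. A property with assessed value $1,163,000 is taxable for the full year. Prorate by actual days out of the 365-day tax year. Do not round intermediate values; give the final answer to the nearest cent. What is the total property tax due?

$13,680.38

2018-06-01 to 2018-07-02: 32 days at 14.5 mills → $1,163,000 × 1.45% × 32/365 = $1,478.4438
2018-07-03 to 2019-05-31: 333 days at 11.5 mills → $1,163,000 × 1.15% × 333/365 = $12,201.9411
Total = $13,680.3849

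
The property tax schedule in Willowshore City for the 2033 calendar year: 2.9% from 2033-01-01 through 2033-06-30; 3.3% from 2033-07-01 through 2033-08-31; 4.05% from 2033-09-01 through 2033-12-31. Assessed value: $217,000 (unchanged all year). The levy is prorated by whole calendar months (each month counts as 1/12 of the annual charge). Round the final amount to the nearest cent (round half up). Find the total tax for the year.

2033-01-01 to 2033-06-30: 6 months at 2.9% → $217,000 × 2.9% × 6/12 = $3,146.5000
2033-07-01 to 2033-08-31: 2 months at 3.3% → $217,000 × 3.3% × 2/12 = $1,193.5000
2033-09-01 to 2033-12-31: 4 months at 4.05% → $217,000 × 4.05% × 4/12 = $2,929.5000
Total = $7,269.5000

$7,269.50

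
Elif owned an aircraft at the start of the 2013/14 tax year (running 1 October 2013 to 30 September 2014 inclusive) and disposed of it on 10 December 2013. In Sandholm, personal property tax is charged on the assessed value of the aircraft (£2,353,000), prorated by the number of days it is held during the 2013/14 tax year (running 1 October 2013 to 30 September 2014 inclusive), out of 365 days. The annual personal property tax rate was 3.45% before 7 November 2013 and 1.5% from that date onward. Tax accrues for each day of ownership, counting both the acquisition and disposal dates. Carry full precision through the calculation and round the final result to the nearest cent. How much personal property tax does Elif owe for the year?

1 October – 6 November 2013: 37 days at 3.45% → £2,353,000 × 3.45% × 37/365 = £8,229.0534
7 November – 10 December 2013: 34 days at 1.5% → £2,353,000 × 1.5% × 34/365 = £3,287.7534
Total = £11,516.8068

£11,516.81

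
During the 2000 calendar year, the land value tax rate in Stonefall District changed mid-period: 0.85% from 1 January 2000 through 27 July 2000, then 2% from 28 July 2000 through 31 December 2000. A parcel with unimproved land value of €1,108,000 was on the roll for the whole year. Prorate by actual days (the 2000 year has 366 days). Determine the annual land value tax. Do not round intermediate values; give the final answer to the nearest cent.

1 January – 27 July 2000: 209 days at 0.85% → €1,108,000 × 0.85% × 209/366 = €5,378.0383
28 July – 31 December 2000: 157 days at 2% → €1,108,000 × 2% × 157/366 = €9,505.7923
Total = €14,883.8306

€14,883.83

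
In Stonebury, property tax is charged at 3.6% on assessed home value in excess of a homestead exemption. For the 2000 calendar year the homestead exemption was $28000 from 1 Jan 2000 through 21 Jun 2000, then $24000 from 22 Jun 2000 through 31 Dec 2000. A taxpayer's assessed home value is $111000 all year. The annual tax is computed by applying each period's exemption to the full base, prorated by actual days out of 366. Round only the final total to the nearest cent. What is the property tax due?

1 Jan – 21 Jun 2000: 173 days, exemption $28000 → ($111000 − $28000) × 3.6% × 173/366 = $1412.3607
22 Jun – 31 Dec 2000: 193 days, exemption $24000 → ($111000 − $24000) × 3.6% × 193/366 = $1651.5738
Total = $3063.9344

$3063.93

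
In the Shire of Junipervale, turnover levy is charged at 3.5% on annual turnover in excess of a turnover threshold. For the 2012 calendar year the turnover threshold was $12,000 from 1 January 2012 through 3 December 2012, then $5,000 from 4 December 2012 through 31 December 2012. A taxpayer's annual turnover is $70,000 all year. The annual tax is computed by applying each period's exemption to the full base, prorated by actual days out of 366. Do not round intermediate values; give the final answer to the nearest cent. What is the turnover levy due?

1 January – 3 December 2012: 338 days, exemption $12,000 → ($70,000 − $12,000) × 3.5% × 338/366 = $1,874.6995
4 December – 31 December 2012: 28 days, exemption $5,000 → ($70,000 − $5,000) × 3.5% × 28/366 = $174.0437
Total = $2,048.7432

$2,048.74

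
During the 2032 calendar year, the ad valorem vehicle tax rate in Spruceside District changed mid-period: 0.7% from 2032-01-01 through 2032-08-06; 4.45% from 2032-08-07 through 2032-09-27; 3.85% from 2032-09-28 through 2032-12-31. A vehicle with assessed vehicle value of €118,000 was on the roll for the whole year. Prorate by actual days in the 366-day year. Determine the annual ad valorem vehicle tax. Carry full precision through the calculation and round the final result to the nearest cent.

2032-01-01 to 2032-08-06: 219 days at 0.7% → €118,000 × 0.7% × 219/366 = €494.2459
2032-08-07 to 2032-09-27: 52 days at 4.45% → €118,000 × 4.45% × 52/366 = €746.0437
2032-09-28 to 2032-12-31: 95 days at 3.85% → €118,000 × 3.85% × 95/366 = €1,179.1940
Total = €2,419.4836

€2,419.48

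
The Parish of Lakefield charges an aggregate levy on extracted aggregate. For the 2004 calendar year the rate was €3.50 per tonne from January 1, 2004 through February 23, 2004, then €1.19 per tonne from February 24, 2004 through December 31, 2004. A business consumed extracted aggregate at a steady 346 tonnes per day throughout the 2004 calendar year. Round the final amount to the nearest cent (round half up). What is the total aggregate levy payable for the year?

€193,856.88

January 1 – February 23, 2004: 54 days × 346 tonnes/day = 18,684 tonnes at €3.50/tonne → €65,394.00
February 24 – December 31, 2004: 312 days × 346 tonnes/day = 107,952 tonnes at €1.19/tonne → €128,462.88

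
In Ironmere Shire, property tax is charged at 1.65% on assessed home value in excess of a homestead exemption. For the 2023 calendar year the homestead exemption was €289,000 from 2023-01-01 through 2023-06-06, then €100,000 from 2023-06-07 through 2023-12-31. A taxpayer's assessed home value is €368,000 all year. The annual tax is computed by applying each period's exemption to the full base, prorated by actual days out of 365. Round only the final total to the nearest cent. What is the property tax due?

2023-01-01 to 2023-06-06: 157 days, exemption €289,000 → (€368,000 − €289,000) × 1.65% × 157/365 = €560.6836
2023-06-07 to 2023-12-31: 208 days, exemption €100,000 → (€368,000 − €100,000) × 1.65% × 208/365 = €2,519.9342
Total = €3,080.6178

€3,080.62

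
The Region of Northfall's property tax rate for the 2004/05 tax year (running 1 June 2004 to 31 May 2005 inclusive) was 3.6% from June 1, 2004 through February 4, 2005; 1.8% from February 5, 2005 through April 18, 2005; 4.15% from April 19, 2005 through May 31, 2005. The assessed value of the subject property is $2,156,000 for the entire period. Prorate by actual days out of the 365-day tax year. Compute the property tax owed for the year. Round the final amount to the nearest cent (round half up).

June 1, 2004 – February 4, 2005: 249 days at 3.6% → $2,156,000 × 3.6% × 249/365 = $52,948.9973
February 5 – April 18, 2005: 73 days at 1.8% → $2,156,000 × 1.8% × 73/365 = $7,761.6000
April 19 – May 31, 2005: 43 days at 4.15% → $2,156,000 × 4.15% × 43/365 = $10,540.7726
Total = $71,251.3699

$71,251.37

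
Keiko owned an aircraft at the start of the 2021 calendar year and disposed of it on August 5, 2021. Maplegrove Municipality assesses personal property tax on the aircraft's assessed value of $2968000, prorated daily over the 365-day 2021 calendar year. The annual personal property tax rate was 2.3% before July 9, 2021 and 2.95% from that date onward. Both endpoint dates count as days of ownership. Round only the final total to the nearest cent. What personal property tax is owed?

January 1 – July 8, 2021: 189 days at 2.3% → $2968000 × 2.3% × 189/365 = $35347.6603
July 9 – August 5, 2021: 28 days at 2.95% → $2968000 × 2.95% × 28/365 = $6716.6247
Total = $42064.2849

$42064.28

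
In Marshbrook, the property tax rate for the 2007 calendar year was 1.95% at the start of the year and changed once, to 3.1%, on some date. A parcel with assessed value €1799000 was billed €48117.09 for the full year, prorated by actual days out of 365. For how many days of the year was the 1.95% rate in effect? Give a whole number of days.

135 days

Let d = days at the first rate; then 365 − d days at the second rate.
€1799000 × [1.95%·d + 3.1%·(365−d)] / 365 = €48117.09
Solving gives d = 135, so the new rate took effect on May 16, 2007.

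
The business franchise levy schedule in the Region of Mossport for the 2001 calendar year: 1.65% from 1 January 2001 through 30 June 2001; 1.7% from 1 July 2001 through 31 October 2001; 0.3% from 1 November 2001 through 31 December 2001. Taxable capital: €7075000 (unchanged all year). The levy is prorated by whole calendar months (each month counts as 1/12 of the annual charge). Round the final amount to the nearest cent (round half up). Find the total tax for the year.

€101997.92

1 January – 30 June 2001: 6 months at 1.65% → €7075000 × 1.65% × 6/12 = €58368.7500
1 July – 31 October 2001: 4 months at 1.7% → €7075000 × 1.7% × 4/12 = €40091.6667
1 November – 31 December 2001: 2 months at 0.3% → €7075000 × 0.3% × 2/12 = €3537.5000
Total = €101997.9167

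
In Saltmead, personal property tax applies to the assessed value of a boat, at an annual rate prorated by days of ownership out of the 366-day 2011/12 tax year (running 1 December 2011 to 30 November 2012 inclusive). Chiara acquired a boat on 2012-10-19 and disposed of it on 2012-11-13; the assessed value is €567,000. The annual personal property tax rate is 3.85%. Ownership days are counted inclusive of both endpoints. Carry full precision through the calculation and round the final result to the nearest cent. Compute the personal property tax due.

€1,550.73

Days held (2012-10-19 to 2012-11-13): 26 out of 366
Tax = €567,000 × 3.85% × 26/366 = €1,550.7295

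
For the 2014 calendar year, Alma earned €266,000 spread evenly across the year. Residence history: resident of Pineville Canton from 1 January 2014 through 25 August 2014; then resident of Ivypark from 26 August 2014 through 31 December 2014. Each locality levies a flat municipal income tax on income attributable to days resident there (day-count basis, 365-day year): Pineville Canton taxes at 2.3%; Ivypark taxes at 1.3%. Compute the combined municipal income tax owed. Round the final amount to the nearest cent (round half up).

Pineville Canton, 1 January – 25 August 2014: 237 days → €266,000 × 2.3% × 237/365 = €3,972.5096
Ivypark, 26 August – 31 December 2014: 128 days → €266,000 × 1.3% × 128/365 = €1,212.6685
Total = €5,185.1781

€5,185.18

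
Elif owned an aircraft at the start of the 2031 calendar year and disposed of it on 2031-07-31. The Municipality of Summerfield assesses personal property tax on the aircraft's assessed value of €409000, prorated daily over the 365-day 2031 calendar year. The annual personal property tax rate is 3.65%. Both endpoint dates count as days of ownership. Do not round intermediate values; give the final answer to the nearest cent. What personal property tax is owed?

Days held (2031-01-01 to 2031-07-31): 212 out of 365
Tax = €409000 × 3.65% × 212/365 = €8670.8000

€8670.80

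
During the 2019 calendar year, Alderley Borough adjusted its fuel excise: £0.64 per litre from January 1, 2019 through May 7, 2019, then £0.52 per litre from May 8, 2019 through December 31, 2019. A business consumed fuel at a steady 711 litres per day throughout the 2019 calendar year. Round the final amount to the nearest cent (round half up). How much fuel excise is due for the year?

January 1 – May 7, 2019: 127 days × 711 litres/day = 90,297 litres at £0.64/litre → £57,790.08
May 8 – December 31, 2019: 238 days × 711 litres/day = 169,218 litres at £0.52/litre → £87,993.36

£145,783.44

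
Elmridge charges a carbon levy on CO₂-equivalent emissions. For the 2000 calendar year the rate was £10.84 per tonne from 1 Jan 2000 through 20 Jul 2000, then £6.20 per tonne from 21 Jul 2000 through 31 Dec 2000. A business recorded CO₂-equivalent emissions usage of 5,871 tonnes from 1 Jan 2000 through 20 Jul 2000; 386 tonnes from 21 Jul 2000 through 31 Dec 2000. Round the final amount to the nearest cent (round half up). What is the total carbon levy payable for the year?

1 Jan – 20 Jul 2000: 5,871 tonnes at £10.84/tonne → £63641.64
21 Jul – 31 Dec 2000: 386 tonnes at £6.20/tonne → £2393.20

£66034.84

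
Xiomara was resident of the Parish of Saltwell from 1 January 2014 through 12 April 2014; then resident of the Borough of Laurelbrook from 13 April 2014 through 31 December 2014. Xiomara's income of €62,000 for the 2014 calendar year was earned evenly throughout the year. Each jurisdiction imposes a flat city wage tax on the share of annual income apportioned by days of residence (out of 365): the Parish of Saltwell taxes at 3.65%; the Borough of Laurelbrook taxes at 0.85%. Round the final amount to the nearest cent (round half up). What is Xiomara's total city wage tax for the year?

The Parish of Saltwell, 1 January – 12 April 2014: 102 days → €62,000 × 3.65% × 102/365 = €632.4000
The Borough of Laurelbrook, 13 April – 31 December 2014: 263 days → €62,000 × 0.85% × 263/365 = €379.7288
Total = €1,012.1288

€1,012.13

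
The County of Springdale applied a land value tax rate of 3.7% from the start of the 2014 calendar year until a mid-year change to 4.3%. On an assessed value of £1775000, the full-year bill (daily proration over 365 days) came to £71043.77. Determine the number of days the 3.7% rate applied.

Let d = days at the first rate; then 365 − d days at the second rate.
£1775000 × [3.7%·d + 4.3%·(365−d)] / 365 = £71043.77
Solving gives d = 181, so the new rate took effect on 1 July 2014.

181 days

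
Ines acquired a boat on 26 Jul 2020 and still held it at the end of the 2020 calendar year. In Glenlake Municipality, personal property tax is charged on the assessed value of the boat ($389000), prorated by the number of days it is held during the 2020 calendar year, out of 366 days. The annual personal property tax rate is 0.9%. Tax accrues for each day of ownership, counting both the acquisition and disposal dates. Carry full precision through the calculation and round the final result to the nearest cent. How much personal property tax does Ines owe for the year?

$1520.93

Days held (26 Jul – 31 Dec 2020): 159 out of 366
Tax = $389000 × 0.9% × 159/366 = $1520.9262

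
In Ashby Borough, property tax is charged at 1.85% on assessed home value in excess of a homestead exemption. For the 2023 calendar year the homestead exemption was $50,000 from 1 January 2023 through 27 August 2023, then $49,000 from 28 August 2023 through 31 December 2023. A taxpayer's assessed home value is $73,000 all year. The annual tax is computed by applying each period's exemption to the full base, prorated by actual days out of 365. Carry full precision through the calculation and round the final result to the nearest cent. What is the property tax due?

1 January – 27 August 2023: 239 days, exemption $50,000 → ($73,000 − $50,000) × 1.85% × 239/365 = $278.6151
28 August – 31 December 2023: 126 days, exemption $49,000 → ($73,000 − $49,000) × 1.85% × 126/365 = $153.2712
Total = $431.8863

$431.89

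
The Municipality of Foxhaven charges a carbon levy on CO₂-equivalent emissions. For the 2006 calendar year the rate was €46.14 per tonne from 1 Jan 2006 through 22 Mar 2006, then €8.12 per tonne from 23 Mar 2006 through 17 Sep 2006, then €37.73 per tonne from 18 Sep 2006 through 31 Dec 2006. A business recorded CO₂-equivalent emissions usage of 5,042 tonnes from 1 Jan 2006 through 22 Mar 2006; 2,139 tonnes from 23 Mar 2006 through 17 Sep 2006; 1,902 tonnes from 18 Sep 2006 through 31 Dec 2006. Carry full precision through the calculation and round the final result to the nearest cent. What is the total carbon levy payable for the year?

€321769.02

1 Jan – 22 Mar 2006: 5,042 tonnes at €46.14/tonne → €232637.88
23 Mar – 17 Sep 2006: 2,139 tonnes at €8.12/tonne → €17368.68
18 Sep – 31 Dec 2006: 1,902 tonnes at €37.73/tonne → €71762.46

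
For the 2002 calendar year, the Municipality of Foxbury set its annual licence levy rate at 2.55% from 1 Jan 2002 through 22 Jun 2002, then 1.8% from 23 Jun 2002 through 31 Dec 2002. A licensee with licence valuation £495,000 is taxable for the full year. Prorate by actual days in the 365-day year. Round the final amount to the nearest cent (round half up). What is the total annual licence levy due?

1 Jan – 22 Jun 2002: 173 days at 2.55% → £495,000 × 2.55% × 173/365 = £5,982.7192
23 Jun – 31 Dec 2002: 192 days at 1.8% → £495,000 × 1.8% × 192/365 = £4,686.9041
Total = £10,669.6233

£10,669.62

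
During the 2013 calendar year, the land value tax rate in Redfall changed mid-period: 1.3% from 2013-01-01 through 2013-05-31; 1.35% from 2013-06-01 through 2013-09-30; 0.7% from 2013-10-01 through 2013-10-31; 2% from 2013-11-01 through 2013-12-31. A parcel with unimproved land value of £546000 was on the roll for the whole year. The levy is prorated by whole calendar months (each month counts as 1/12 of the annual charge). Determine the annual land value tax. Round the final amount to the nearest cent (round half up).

2013-01-01 to 2013-05-31: 5 months at 1.3% → £546000 × 1.3% × 5/12 = £2957.5000
2013-06-01 to 2013-09-30: 4 months at 1.35% → £546000 × 1.35% × 4/12 = £2457.0000
2013-10-01 to 2013-10-31: 1 month at 0.7% → £546000 × 0.7% × 1/12 = £318.5000
2013-11-01 to 2013-12-31: 2 months at 2% → £546000 × 2% × 2/12 = £1820.0000
Total = £7553.0000

£7553.00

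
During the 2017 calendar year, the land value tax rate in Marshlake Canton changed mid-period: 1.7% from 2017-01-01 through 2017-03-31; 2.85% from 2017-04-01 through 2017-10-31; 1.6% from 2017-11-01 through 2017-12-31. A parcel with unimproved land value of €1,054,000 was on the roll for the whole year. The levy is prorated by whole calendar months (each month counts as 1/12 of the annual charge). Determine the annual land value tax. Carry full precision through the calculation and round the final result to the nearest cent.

2017-01-01 to 2017-03-31: 3 months at 1.7% → €1,054,000 × 1.7% × 3/12 = €4,479.5000
2017-04-01 to 2017-10-31: 7 months at 2.85% → €1,054,000 × 2.85% × 7/12 = €17,522.7500
2017-11-01 to 2017-12-31: 2 months at 1.6% → €1,054,000 × 1.6% × 2/12 = €2,810.6667
Total = €24,812.9167

€24,812.92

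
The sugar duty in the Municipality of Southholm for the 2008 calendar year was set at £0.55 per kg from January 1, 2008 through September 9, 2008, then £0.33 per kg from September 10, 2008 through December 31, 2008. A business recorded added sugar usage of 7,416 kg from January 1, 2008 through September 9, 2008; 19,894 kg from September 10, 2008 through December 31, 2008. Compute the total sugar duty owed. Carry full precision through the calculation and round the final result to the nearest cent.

January 1 – September 9, 2008: 7,416 kg at £0.55/kg → £4,078.80
September 10 – December 31, 2008: 19,894 kg at £0.33/kg → £6,565.02

£10,643.82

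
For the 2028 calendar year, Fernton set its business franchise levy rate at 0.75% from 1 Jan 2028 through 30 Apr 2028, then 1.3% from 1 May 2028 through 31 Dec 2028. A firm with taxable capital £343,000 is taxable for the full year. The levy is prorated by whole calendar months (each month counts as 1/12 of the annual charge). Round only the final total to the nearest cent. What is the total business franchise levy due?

1 Jan – 30 Apr 2028: 4 months at 0.75% → £343,000 × 0.75% × 4/12 = £857.5000
1 May – 31 Dec 2028: 8 months at 1.3% → £343,000 × 1.3% × 8/12 = £2,972.6667
Total = £3,830.1667

£3,830.17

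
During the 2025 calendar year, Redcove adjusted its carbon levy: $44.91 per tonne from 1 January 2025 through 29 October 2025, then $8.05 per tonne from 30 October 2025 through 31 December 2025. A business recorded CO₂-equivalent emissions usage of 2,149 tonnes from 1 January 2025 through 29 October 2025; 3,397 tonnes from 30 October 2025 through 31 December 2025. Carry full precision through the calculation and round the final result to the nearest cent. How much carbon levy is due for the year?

$123,857.44

1 January – 29 October 2025: 2,149 tonnes at $44.91/tonne → $96,511.59
30 October – 31 December 2025: 3,397 tonnes at $8.05/tonne → $27,345.85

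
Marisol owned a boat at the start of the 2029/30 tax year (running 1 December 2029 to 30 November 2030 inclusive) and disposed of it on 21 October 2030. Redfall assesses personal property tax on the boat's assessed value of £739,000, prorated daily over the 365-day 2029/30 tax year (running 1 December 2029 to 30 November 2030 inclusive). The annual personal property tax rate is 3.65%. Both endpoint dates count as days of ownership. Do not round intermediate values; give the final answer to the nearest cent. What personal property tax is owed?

£24,017.50

Days held (1 December 2029 – 21 October 2030): 325 out of 365
Tax = £739,000 × 3.65% × 325/365 = £24,017.5000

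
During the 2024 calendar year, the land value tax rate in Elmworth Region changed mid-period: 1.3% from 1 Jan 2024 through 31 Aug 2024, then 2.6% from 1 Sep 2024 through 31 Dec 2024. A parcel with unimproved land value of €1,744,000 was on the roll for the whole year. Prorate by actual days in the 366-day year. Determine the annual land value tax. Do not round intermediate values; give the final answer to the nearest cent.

€30,229.33

1 Jan – 31 Aug 2024: 244 days at 1.3% → €1,744,000 × 1.3% × 244/366 = €15,114.6667
1 Sep – 31 Dec 2024: 122 days at 2.6% → €1,744,000 × 2.6% × 122/366 = €15,114.6667
Total = €30,229.3333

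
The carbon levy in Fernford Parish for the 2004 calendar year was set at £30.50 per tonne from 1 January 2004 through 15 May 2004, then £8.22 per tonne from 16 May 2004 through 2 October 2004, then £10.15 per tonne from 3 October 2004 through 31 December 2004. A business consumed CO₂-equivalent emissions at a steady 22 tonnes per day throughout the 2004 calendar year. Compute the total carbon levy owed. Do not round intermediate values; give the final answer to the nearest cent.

£136670.60

1 January – 15 May 2004: 136 days × 22 tonnes/day = 2,992 tonnes at £30.50/tonne → £91256.00
16 May – 2 October 2004: 140 days × 22 tonnes/day = 3,080 tonnes at £8.22/tonne → £25317.60
3 October – 31 December 2004: 90 days × 22 tonnes/day = 1,980 tonnes at £10.15/tonne → £20097.00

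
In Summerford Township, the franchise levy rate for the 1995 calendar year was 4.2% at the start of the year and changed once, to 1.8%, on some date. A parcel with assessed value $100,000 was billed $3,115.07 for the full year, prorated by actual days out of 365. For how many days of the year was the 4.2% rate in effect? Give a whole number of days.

Let d = days at the first rate; then 365 − d days at the second rate.
$100,000 × [4.2%·d + 1.8%·(365−d)] / 365 = $3,115.07
Solving gives d = 200, so the new rate took effect on July 20, 1995.

200 days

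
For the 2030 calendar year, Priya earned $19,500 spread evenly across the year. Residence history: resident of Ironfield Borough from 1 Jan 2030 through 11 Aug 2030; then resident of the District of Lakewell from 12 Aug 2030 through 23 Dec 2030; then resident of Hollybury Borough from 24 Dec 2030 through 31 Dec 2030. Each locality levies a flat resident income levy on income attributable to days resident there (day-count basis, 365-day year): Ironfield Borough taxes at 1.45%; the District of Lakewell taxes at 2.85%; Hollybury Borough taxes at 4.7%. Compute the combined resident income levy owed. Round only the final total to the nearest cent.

Ironfield Borough, 1 Jan – 11 Aug 2030: 223 days → $19,500 × 1.45% × 223/365 = $172.7486
The District of Lakewell, 12 Aug – 23 Dec 2030: 134 days → $19,500 × 2.85% × 134/365 = $204.0288
Hollybury Borough, 24 Dec – 31 Dec 2030: 8 days → $19,500 × 4.7% × 8/365 = $20.0877
Total = $396.8651

$396.87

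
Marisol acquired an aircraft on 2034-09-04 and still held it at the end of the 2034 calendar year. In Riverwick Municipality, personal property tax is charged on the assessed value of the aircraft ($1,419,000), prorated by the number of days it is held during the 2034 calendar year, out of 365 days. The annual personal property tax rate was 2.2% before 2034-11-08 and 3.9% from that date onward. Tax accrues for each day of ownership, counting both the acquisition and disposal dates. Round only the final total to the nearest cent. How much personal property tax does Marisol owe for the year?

$13,746.81

2034-09-04 to 2034-11-07: 65 days at 2.2% → $1,419,000 × 2.2% × 65/365 = $5,559.3699
2034-11-08 to 2034-12-31: 54 days at 3.9% → $1,419,000 × 3.9% × 54/365 = $8,187.4356
Total = $13,746.8055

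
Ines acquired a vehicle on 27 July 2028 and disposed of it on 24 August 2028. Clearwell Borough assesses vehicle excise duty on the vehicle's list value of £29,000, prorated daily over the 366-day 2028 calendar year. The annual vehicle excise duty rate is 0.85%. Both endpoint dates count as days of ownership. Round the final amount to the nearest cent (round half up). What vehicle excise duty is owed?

£19.53

Days held (27 July – 24 August 2028): 29 out of 366
Tax = £29,000 × 0.85% × 29/366 = £19.5314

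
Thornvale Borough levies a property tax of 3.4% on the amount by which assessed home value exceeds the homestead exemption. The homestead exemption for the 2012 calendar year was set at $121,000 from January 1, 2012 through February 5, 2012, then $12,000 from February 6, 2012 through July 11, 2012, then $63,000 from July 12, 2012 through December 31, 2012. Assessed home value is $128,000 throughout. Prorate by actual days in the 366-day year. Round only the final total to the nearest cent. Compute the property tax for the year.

January 1 – February 5, 2012: 36 days, exemption $121,000 → ($128,000 − $121,000) × 3.4% × 36/366 = $23.4098
February 6 – July 11, 2012: 157 days, exemption $12,000 → ($128,000 − $12,000) × 3.4% × 157/366 = $1,691.8251
July 12 – December 31, 2012: 173 days, exemption $63,000 → ($128,000 − $63,000) × 3.4% × 173/366 = $1,044.6175
Total = $2,759.8525

$2,759.85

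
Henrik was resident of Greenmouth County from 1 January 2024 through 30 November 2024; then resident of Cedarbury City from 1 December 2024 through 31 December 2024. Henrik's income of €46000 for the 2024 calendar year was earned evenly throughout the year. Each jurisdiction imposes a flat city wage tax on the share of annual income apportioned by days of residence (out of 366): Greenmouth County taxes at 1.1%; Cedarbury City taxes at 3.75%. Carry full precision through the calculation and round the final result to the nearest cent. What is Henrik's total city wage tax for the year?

€609.25

Greenmouth County, 1 January – 30 November 2024: 335 days → €46000 × 1.1% × 335/366 = €463.1421
Cedarbury City, 1 December – 31 December 2024: 31 days → €46000 × 3.75% × 31/366 = €146.1066
Total = €609.2486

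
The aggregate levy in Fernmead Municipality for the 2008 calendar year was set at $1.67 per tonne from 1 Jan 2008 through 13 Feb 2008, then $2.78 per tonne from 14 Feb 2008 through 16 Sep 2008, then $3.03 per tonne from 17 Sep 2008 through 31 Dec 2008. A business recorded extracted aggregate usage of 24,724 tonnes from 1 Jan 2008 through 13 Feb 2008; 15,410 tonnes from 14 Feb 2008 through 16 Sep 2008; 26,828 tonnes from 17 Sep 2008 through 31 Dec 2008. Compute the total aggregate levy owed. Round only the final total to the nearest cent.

$165417.72

1 Jan – 13 Feb 2008: 24,724 tonnes at $1.67/tonne → $41289.08
14 Feb – 16 Sep 2008: 15,410 tonnes at $2.78/tonne → $42839.80
17 Sep – 31 Dec 2008: 26,828 tonnes at $3.03/tonne → $81288.84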